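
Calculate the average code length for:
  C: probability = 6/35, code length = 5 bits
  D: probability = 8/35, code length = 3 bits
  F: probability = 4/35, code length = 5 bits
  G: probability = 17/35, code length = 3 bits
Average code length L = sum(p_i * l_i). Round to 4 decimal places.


Weighted contributions p_i * l_i:
  C: (6/35) * 5 = 30/35
  D: (8/35) * 3 = 24/35
  F: (4/35) * 5 = 20/35
  G: (17/35) * 3 = 51/35
Sum = (30 + 24 + 20 + 51)/35 = 125/35

L = 125/35 = 3.5714 bits/symbol


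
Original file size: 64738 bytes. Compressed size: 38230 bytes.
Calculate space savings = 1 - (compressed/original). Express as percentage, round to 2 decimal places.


ratio = compressed/original = 38230/64738 = 0.590534
savings = 1 - ratio = 1 - 0.590534 = 0.409466
as a percentage: 0.409466 * 100 = 40.95%

Space savings = 1 - 38230/64738 = 40.95%


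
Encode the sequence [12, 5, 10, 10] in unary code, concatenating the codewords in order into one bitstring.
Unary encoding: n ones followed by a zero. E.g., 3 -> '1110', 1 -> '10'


Encode each number as n ones followed by a terminating 0:
  12 -> 1111111111110 (13 bits)
  5 -> 111110 (6 bits)
  10 -> 11111111110 (11 bits)
  10 -> 11111111110 (11 bits)
Total length = 13 + 6 + 11 + 11 = 41 bits.

Unary([12, 5, 10, 10]) = 11111111111101111101111111111011111111110 (41 bits)


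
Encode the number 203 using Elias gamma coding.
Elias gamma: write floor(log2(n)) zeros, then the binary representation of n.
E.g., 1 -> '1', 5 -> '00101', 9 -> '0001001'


num_bits = floor(log2(203)) + 1 = 8
leading_zeros = num_bits - 1 = 7
binary(203) = 11001011

Elias gamma(203) = '0000000' + '11001011' = 000000011001011 (15 bits)


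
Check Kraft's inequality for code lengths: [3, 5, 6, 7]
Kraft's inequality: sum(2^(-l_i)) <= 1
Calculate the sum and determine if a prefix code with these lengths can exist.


Sum = 2^(-3) + 2^(-5) + 2^(-6) + 2^(-7)
    = 0.125 + 0.03125 + 0.015625 + 0.0078125
    = 23/128 = 0.1796875
Since 0.1796875 <= 1, Kraft's inequality IS satisfied.
A prefix code with these lengths CAN exist.

Kraft sum = 0.1796875. Satisfied.


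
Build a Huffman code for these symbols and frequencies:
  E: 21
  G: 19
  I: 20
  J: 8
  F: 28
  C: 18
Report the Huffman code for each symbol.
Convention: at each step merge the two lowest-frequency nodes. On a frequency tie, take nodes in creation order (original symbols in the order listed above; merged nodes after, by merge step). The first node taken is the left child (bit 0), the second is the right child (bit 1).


Huffman tree construction:
Step 1: Merge J(8) + C(18) = 26
Step 2: Merge G(19) + I(20) = 39
Step 3: Merge E(21) + (J+C)(26) = 47
Step 4: Merge F(28) + (G+I)(39) = 67
Step 5: Merge (E+(J+C))(47) + (F+(G+I))(67) = 114
Read each symbol's code off the tree from the root (left child = 0, right child = 1).

Codes:
  E: 00 (length 2)
  G: 110 (length 3)
  I: 111 (length 3)
  J: 010 (length 3)
  F: 10 (length 2)
  C: 011 (length 3)
Average code length: 293/114 = 2.5702 bits/symbol


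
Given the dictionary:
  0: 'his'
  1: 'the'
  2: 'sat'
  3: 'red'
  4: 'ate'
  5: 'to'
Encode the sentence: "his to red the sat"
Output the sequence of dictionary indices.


Look up each word in the dictionary:
  'his' -> 0
  'to' -> 5
  'red' -> 3
  'the' -> 1
  'sat' -> 2

Encoded: [0, 5, 3, 1, 2]


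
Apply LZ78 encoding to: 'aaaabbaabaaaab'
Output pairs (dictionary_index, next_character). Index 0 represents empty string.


LZ78 encoding steps:
Dictionary: {0: ''}
Step 1: w='' (idx 0), next='a' -> output (0, 'a'), add 'a' as idx 1
Step 2: w='a' (idx 1), next='a' -> output (1, 'a'), add 'aa' as idx 2
Step 3: w='a' (idx 1), next='b' -> output (1, 'b'), add 'ab' as idx 3
Step 4: w='' (idx 0), next='b' -> output (0, 'b'), add 'b' as idx 4
Step 5: w='aa' (idx 2), next='b' -> output (2, 'b'), add 'aab' as idx 5
Step 6: w='aa' (idx 2), next='a' -> output (2, 'a'), add 'aaa' as idx 6
Step 7: w='ab' (idx 3), end of input -> output (3, '')


Encoded: [(0, 'a'), (1, 'a'), (1, 'b'), (0, 'b'), (2, 'b'), (2, 'a'), (3, '')]


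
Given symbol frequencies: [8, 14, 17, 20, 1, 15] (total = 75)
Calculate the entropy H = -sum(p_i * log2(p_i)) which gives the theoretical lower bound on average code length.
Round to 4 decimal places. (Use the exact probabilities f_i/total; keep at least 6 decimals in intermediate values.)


Per-symbol terms -p_i * log2(p_i) with p_i = f_i/75:
  p = 8/75 = 0.106667: log2(p) = -3.228819, -p*log2(p) = 0.344407
  p = 14/75 = 0.186667: log2(p) = -2.421464, -p*log2(p) = 0.452007
  p = 17/75 = 0.226667: log2(p) = -2.141356, -p*log2(p) = 0.485374
  p = 20/75 = 0.266667: log2(p) = -1.906891, -p*log2(p) = 0.508504
  p = 1/75 = 0.013333: log2(p) = -6.228819, -p*log2(p) = 0.083051
  p = 15/75 = 0.200000: log2(p) = -2.321928, -p*log2(p) = 0.464386
H = 0.344407 + 0.452007 + 0.485374 + 0.508504 + 0.083051 + 0.464386 = 2.337729

H = 2.3377 bits/symbol


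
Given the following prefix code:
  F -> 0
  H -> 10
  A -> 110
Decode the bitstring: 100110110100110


Decoding step by step:
Bits 10 -> H
Bits 0 -> F
Bits 110 -> A
Bits 110 -> A
Bits 10 -> H
Bits 0 -> F
Bits 110 -> A


Decoded message: HFAAHFA


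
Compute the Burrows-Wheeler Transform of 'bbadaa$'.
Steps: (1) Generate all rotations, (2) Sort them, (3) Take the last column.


Rotations (sorted):
  0: $bbadaa -> last char: a
  1: a$bbada -> last char: a
  2: aa$bbad -> last char: d
  3: adaa$bb -> last char: b
  4: badaa$b -> last char: b
  5: bbadaa$ -> last char: $
  6: daa$bba -> last char: a


BWT = aadbb$a


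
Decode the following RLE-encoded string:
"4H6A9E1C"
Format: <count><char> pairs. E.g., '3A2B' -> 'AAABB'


Expanding each <count><char> pair:
  4H -> 'HHHH'
  6A -> 'AAAAAA'
  9E -> 'EEEEEEEEE'
  1C -> 'C'

Decoded = HHHHAAAAAAEEEEEEEEEC


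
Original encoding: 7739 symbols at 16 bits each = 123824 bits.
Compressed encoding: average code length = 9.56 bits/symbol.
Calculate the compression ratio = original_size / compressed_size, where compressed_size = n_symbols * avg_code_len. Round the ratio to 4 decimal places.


original_size = n_symbols * orig_bits = 7739 * 16 = 123824 bits
compressed_size = n_symbols * avg_code_len = 7739 * 9.56 = 73984.84 bits
ratio = original_size / compressed_size = 123824 / 73984.84 = 1.6736

Compression ratio = 1.6736


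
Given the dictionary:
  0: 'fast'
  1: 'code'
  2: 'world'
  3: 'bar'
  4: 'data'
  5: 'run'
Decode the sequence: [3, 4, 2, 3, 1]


Look up each index in the dictionary:
  3 -> 'bar'
  4 -> 'data'
  2 -> 'world'
  3 -> 'bar'
  1 -> 'code'

Decoded: "bar data world bar code"


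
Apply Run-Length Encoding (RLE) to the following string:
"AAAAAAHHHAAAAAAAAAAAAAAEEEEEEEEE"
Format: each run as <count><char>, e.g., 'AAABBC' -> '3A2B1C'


Scanning runs left to right:
  i=0: run of 'A' x 6 -> '6A'
  i=6: run of 'H' x 3 -> '3H'
  i=9: run of 'A' x 14 -> '14A'
  i=23: run of 'E' x 9 -> '9E'

RLE = 6A3H14A9E


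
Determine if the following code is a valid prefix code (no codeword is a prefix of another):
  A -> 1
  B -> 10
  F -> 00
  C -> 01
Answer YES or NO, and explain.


Checking each pair (does one codeword prefix another?):
  A='1' vs B='10': prefix -- VIOLATION

NO -- this is NOT a valid prefix code. A (1) is a prefix of B (10).


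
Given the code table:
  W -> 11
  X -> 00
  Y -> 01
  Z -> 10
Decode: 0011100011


Decoding:
00 -> X
11 -> W
10 -> Z
00 -> X
11 -> W


Result: XWZXW


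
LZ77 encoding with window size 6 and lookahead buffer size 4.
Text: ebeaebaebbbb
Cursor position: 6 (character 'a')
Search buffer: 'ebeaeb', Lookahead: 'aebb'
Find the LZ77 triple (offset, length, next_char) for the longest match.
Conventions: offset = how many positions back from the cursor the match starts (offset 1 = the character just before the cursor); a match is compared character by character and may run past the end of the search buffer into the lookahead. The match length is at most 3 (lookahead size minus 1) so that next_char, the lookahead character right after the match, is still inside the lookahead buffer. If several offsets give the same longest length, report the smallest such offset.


Try each offset into the search buffer:
  offset=1 (pos 5, char 'b'): match length 0
  offset=2 (pos 4, char 'e'): match length 0
  offset=3 (pos 3, char 'a'): match length 3
  offset=4 (pos 2, char 'e'): match length 0
  offset=5 (pos 1, char 'b'): match length 0
  offset=6 (pos 0, char 'e'): match length 0
Longest match has length 3 at offset 3.
next_char = character at position 6 + 3 = 9 -> 'b'

Best match: offset=3, length=3 (matching 'aeb' starting at position 3)
LZ77 triple: (3, 3, 'b')


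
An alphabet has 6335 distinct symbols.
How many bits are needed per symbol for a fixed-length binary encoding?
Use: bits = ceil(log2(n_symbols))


log2(6335) = 12.6291
Bracket: 2^12 = 4096 < 6335 <= 2^13 = 8192
So ceil(log2(6335)) = 13

bits = ceil(log2(6335)) = ceil(12.6291) = 13 bits


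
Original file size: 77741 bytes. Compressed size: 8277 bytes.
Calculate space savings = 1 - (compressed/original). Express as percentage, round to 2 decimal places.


ratio = compressed/original = 8277/77741 = 0.106469
savings = 1 - ratio = 1 - 0.106469 = 0.893531
as a percentage: 0.893531 * 100 = 89.35%

Space savings = 1 - 8277/77741 = 89.35%


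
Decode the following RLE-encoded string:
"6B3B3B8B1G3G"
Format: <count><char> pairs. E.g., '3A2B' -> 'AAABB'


Expanding each <count><char> pair:
  6B -> 'BBBBBB'
  3B -> 'BBB'
  3B -> 'BBB'
  8B -> 'BBBBBBBB'
  1G -> 'G'
  3G -> 'GGG'

Decoded = BBBBBBBBBBBBBBBBBBBBGGGG


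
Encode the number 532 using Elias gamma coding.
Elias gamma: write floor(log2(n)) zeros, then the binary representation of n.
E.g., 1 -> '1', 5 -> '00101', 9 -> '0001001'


num_bits = floor(log2(532)) + 1 = 10
leading_zeros = num_bits - 1 = 9
binary(532) = 1000010100

Elias gamma(532) = '000000000' + '1000010100' = 0000000001000010100 (19 bits)


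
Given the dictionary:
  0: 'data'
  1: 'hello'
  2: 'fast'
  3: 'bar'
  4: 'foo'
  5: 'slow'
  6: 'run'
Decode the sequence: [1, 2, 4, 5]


Look up each index in the dictionary:
  1 -> 'hello'
  2 -> 'fast'
  4 -> 'foo'
  5 -> 'slow'

Decoded: "hello fast foo slow"


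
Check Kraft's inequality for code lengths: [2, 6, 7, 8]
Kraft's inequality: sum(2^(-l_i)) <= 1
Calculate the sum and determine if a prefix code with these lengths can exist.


Sum = 2^(-2) + 2^(-6) + 2^(-7) + 2^(-8)
    = 0.25 + 0.015625 + 0.0078125 + 0.00390625
    = 71/256 = 0.27734375
Since 0.27734375 <= 1, Kraft's inequality IS satisfied.
A prefix code with these lengths CAN exist.

Kraft sum = 0.27734375. Satisfied.


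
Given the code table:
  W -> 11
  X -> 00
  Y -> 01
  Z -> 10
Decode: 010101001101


Decoding:
01 -> Y
01 -> Y
01 -> Y
00 -> X
11 -> W
01 -> Y


Result: YYYXWY


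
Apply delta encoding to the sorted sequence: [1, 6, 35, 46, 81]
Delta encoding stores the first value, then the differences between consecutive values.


First value: 1
Deltas:
  6 - 1 = 5
  35 - 6 = 29
  46 - 35 = 11
  81 - 46 = 35


Delta encoded: [1, 5, 29, 11, 35]


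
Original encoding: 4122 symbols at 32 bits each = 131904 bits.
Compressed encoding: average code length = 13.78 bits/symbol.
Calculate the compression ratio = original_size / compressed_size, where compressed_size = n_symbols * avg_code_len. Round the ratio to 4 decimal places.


original_size = n_symbols * orig_bits = 4122 * 32 = 131904 bits
compressed_size = n_symbols * avg_code_len = 4122 * 13.78 = 56801.16 bits
ratio = original_size / compressed_size = 131904 / 56801.16 = 2.3222

Compression ratio = 2.3222


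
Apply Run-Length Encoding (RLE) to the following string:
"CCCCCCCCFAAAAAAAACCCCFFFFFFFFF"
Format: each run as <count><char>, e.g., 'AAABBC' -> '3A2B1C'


Scanning runs left to right:
  i=0: run of 'C' x 8 -> '8C'
  i=8: run of 'F' x 1 -> '1F'
  i=9: run of 'A' x 8 -> '8A'
  i=17: run of 'C' x 4 -> '4C'
  i=21: run of 'F' x 9 -> '9F'

RLE = 8C1F8A4C9F


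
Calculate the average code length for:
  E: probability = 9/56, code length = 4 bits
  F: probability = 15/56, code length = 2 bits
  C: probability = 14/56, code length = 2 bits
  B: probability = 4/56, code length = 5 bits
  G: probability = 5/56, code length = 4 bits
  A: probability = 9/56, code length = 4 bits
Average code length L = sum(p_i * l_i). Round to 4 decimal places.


Weighted contributions p_i * l_i:
  E: (9/56) * 4 = 36/56
  F: (15/56) * 2 = 30/56
  C: (14/56) * 2 = 28/56
  B: (4/56) * 5 = 20/56
  G: (5/56) * 4 = 20/56
  A: (9/56) * 4 = 36/56
Sum = (36 + 30 + 28 + 20 + 20 + 36)/56 = 170/56

L = 170/56 = 3.0357 bits/symbol


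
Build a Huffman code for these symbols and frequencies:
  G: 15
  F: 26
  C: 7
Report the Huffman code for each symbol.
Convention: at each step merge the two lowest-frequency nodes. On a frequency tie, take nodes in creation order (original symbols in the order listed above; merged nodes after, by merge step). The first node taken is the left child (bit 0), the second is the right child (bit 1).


Huffman tree construction:
Step 1: Merge C(7) + G(15) = 22
Step 2: Merge (C+G)(22) + F(26) = 48
Read each symbol's code off the tree from the root (left child = 0, right child = 1).

Codes:
  G: 01 (length 2)
  F: 1 (length 1)
  C: 00 (length 2)
Average code length: 70/48 = 1.4583 bits/symbol


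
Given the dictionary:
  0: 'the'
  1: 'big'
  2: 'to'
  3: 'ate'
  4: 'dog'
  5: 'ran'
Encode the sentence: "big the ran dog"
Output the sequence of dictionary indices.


Look up each word in the dictionary:
  'big' -> 1
  'the' -> 0
  'ran' -> 5
  'dog' -> 4

Encoded: [1, 0, 5, 4]


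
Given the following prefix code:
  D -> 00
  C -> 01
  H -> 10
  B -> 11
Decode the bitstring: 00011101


Decoding step by step:
Bits 00 -> D
Bits 01 -> C
Bits 11 -> B
Bits 01 -> C


Decoded message: DCBC


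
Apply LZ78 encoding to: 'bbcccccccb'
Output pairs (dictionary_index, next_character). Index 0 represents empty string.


LZ78 encoding steps:
Dictionary: {0: ''}
Step 1: w='' (idx 0), next='b' -> output (0, 'b'), add 'b' as idx 1
Step 2: w='b' (idx 1), next='c' -> output (1, 'c'), add 'bc' as idx 2
Step 3: w='' (idx 0), next='c' -> output (0, 'c'), add 'c' as idx 3
Step 4: w='c' (idx 3), next='c' -> output (3, 'c'), add 'cc' as idx 4
Step 5: w='cc' (idx 4), next='c' -> output (4, 'c'), add 'ccc' as idx 5
Step 6: w='b' (idx 1), end of input -> output (1, '')


Encoded: [(0, 'b'), (1, 'c'), (0, 'c'), (3, 'c'), (4, 'c'), (1, '')]


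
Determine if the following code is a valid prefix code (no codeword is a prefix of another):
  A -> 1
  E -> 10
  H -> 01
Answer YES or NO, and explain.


Checking each pair (does one codeword prefix another?):
  A='1' vs E='10': prefix -- VIOLATION

NO -- this is NOT a valid prefix code. A (1) is a prefix of E (10).


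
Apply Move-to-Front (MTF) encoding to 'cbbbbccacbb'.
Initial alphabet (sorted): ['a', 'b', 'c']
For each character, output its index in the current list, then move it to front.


MTF encoding:
'c': index 2 in ['a', 'b', 'c'] -> ['c', 'a', 'b']
'b': index 2 in ['c', 'a', 'b'] -> ['b', 'c', 'a']
'b': index 0 in ['b', 'c', 'a'] -> ['b', 'c', 'a']
'b': index 0 in ['b', 'c', 'a'] -> ['b', 'c', 'a']
'b': index 0 in ['b', 'c', 'a'] -> ['b', 'c', 'a']
'c': index 1 in ['b', 'c', 'a'] -> ['c', 'b', 'a']
'c': index 0 in ['c', 'b', 'a'] -> ['c', 'b', 'a']
'a': index 2 in ['c', 'b', 'a'] -> ['a', 'c', 'b']
'c': index 1 in ['a', 'c', 'b'] -> ['c', 'a', 'b']
'b': index 2 in ['c', 'a', 'b'] -> ['b', 'c', 'a']
'b': index 0 in ['b', 'c', 'a'] -> ['b', 'c', 'a']


Output: [2, 2, 0, 0, 0, 1, 0, 2, 1, 2, 0]


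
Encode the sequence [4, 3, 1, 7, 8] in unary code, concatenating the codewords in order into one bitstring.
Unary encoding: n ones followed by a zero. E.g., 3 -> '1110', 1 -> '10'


Encode each number as n ones followed by a terminating 0:
  4 -> 11110 (5 bits)
  3 -> 1110 (4 bits)
  1 -> 10 (2 bits)
  7 -> 11111110 (8 bits)
  8 -> 111111110 (9 bits)
Total length = 5 + 4 + 2 + 8 + 9 = 28 bits.

Unary([4, 3, 1, 7, 8]) = 1111011101011111110111111110 (28 bits)


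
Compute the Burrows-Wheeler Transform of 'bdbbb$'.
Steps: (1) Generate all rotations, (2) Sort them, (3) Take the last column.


Rotations (sorted):
  0: $bdbbb -> last char: b
  1: b$bdbb -> last char: b
  2: bb$bdb -> last char: b
  3: bbb$bd -> last char: d
  4: bdbbb$ -> last char: $
  5: dbbb$b -> last char: b


BWT = bbbd$b


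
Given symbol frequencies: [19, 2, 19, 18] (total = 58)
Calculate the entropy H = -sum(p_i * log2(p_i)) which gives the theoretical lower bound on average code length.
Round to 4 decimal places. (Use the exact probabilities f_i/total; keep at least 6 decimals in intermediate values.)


Per-symbol terms -p_i * log2(p_i) with p_i = f_i/58:
  p = 19/58 = 0.327586: log2(p) = -1.610053, -p*log2(p) = 0.527431
  p = 2/58 = 0.034483: log2(p) = -4.857981, -p*log2(p) = 0.167517
  p = 19/58 = 0.327586: log2(p) = -1.610053, -p*log2(p) = 0.527431
  p = 18/58 = 0.310345: log2(p) = -1.688056, -p*log2(p) = 0.523879
H = 0.527431 + 0.167517 + 0.527431 + 0.523879 = 1.746258

H = 1.7463 bits/symbol


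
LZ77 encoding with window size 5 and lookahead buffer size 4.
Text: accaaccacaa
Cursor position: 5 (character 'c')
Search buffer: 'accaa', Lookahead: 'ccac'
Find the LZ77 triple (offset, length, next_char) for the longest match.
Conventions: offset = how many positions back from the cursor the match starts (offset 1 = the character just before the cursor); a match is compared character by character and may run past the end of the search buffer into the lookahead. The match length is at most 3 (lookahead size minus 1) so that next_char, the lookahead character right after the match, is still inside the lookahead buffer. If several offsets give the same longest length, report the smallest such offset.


Try each offset into the search buffer:
  offset=1 (pos 4, char 'a'): match length 0
  offset=2 (pos 3, char 'a'): match length 0
  offset=3 (pos 2, char 'c'): match length 1
  offset=4 (pos 1, char 'c'): match length 3
  offset=5 (pos 0, char 'a'): match length 0
Longest match has length 3 at offset 4.
next_char = character at position 5 + 3 = 8 -> 'c'

Best match: offset=4, length=3 (matching 'cca' starting at position 1)
LZ77 triple: (4, 3, 'c')


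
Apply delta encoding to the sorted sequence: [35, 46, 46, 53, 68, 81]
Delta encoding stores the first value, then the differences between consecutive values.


First value: 35
Deltas:
  46 - 35 = 11
  46 - 46 = 0
  53 - 46 = 7
  68 - 53 = 15
  81 - 68 = 13


Delta encoded: [35, 11, 0, 7, 15, 13]


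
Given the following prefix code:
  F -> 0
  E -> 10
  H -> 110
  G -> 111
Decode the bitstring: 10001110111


Decoding step by step:
Bits 10 -> E
Bits 0 -> F
Bits 0 -> F
Bits 111 -> G
Bits 0 -> F
Bits 111 -> G


Decoded message: EFFGFG


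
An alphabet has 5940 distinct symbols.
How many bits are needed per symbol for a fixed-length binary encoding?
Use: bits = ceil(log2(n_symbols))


log2(5940) = 12.5362
Bracket: 2^12 = 4096 < 5940 <= 2^13 = 8192
So ceil(log2(5940)) = 13

bits = ceil(log2(5940)) = ceil(12.5362) = 13 bits


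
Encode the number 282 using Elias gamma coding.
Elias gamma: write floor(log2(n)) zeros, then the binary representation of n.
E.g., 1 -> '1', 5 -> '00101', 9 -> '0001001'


num_bits = floor(log2(282)) + 1 = 9
leading_zeros = num_bits - 1 = 8
binary(282) = 100011010

Elias gamma(282) = '00000000' + '100011010' = 00000000100011010 (17 bits)


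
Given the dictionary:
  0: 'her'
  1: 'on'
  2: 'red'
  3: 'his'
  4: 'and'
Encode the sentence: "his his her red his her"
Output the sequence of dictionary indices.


Look up each word in the dictionary:
  'his' -> 3
  'his' -> 3
  'her' -> 0
  'red' -> 2
  'his' -> 3
  'her' -> 0

Encoded: [3, 3, 0, 2, 3, 0]


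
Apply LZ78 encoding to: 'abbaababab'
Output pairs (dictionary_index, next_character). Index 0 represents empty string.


LZ78 encoding steps:
Dictionary: {0: ''}
Step 1: w='' (idx 0), next='a' -> output (0, 'a'), add 'a' as idx 1
Step 2: w='' (idx 0), next='b' -> output (0, 'b'), add 'b' as idx 2
Step 3: w='b' (idx 2), next='a' -> output (2, 'a'), add 'ba' as idx 3
Step 4: w='a' (idx 1), next='b' -> output (1, 'b'), add 'ab' as idx 4
Step 5: w='ab' (idx 4), next='a' -> output (4, 'a'), add 'aba' as idx 5
Step 6: w='b' (idx 2), end of input -> output (2, '')


Encoded: [(0, 'a'), (0, 'b'), (2, 'a'), (1, 'b'), (4, 'a'), (2, '')]


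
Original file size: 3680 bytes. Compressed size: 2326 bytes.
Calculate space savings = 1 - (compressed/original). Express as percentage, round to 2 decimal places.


ratio = compressed/original = 2326/3680 = 0.632065
savings = 1 - ratio = 1 - 0.632065 = 0.367935
as a percentage: 0.367935 * 100 = 36.79%

Space savings = 1 - 2326/3680 = 36.79%


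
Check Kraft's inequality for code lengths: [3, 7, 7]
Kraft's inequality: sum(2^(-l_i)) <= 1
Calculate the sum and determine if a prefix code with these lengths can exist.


Sum = 2^(-3) + 2^(-7) + 2^(-7)
    = 0.125 + 0.0078125 + 0.0078125
    = 18/128 = 0.140625
Since 0.140625 <= 1, Kraft's inequality IS satisfied.
A prefix code with these lengths CAN exist.

Kraft sum = 0.140625. Satisfied.


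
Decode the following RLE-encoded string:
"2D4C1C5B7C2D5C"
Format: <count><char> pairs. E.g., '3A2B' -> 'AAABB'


Expanding each <count><char> pair:
  2D -> 'DD'
  4C -> 'CCCC'
  1C -> 'C'
  5B -> 'BBBBB'
  7C -> 'CCCCCCC'
  2D -> 'DD'
  5C -> 'CCCCC'

Decoded = DDCCCCCBBBBBCCCCCCCDDCCCCC


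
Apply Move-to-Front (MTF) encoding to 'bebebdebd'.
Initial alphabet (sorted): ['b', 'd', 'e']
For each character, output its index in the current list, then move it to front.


MTF encoding:
'b': index 0 in ['b', 'd', 'e'] -> ['b', 'd', 'e']
'e': index 2 in ['b', 'd', 'e'] -> ['e', 'b', 'd']
'b': index 1 in ['e', 'b', 'd'] -> ['b', 'e', 'd']
'e': index 1 in ['b', 'e', 'd'] -> ['e', 'b', 'd']
'b': index 1 in ['e', 'b', 'd'] -> ['b', 'e', 'd']
'd': index 2 in ['b', 'e', 'd'] -> ['d', 'b', 'e']
'e': index 2 in ['d', 'b', 'e'] -> ['e', 'd', 'b']
'b': index 2 in ['e', 'd', 'b'] -> ['b', 'e', 'd']
'd': index 2 in ['b', 'e', 'd'] -> ['d', 'b', 'e']


Output: [0, 2, 1, 1, 1, 2, 2, 2, 2]


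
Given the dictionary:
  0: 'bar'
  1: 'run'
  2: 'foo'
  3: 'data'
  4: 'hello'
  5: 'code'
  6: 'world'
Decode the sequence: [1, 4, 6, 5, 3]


Look up each index in the dictionary:
  1 -> 'run'
  4 -> 'hello'
  6 -> 'world'
  5 -> 'code'
  3 -> 'data'

Decoded: "run hello world code data"


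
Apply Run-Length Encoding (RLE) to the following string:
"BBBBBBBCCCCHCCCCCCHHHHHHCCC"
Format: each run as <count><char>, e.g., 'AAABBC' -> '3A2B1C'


Scanning runs left to right:
  i=0: run of 'B' x 7 -> '7B'
  i=7: run of 'C' x 4 -> '4C'
  i=11: run of 'H' x 1 -> '1H'
  i=12: run of 'C' x 6 -> '6C'
  i=18: run of 'H' x 6 -> '6H'
  i=24: run of 'C' x 3 -> '3C'

RLE = 7B4C1H6C6H3C


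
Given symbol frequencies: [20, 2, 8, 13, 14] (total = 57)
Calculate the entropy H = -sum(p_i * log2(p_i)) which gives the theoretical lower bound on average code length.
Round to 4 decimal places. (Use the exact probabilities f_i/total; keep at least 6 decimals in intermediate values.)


Per-symbol terms -p_i * log2(p_i) with p_i = f_i/57:
  p = 20/57 = 0.350877: log2(p) = -1.510962, -p*log2(p) = 0.530162
  p = 2/57 = 0.035088: log2(p) = -4.832890, -p*log2(p) = 0.169575
  p = 8/57 = 0.140351: log2(p) = -2.832890, -p*log2(p) = 0.397599
  p = 13/57 = 0.228070: log2(p) = -2.132450, -p*log2(p) = 0.486348
  p = 14/57 = 0.245614: log2(p) = -2.025535, -p*log2(p) = 0.497500
H = 0.530162 + 0.169575 + 0.397599 + 0.486348 + 0.497500 = 2.081184

H = 2.0812 bits/symbol


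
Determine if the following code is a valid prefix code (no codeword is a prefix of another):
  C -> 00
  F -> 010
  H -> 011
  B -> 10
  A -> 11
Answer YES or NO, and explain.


Checking each pair (does one codeword prefix another?):
  C='00' vs F='010': no prefix
  C='00' vs H='011': no prefix
  C='00' vs B='10': no prefix
  C='00' vs A='11': no prefix
  F='010' vs C='00': no prefix
  F='010' vs H='011': no prefix
  F='010' vs B='10': no prefix
  F='010' vs A='11': no prefix
  H='011' vs C='00': no prefix
  H='011' vs F='010': no prefix
  H='011' vs B='10': no prefix
  H='011' vs A='11': no prefix
  B='10' vs C='00': no prefix
  B='10' vs F='010': no prefix
  B='10' vs H='011': no prefix
  B='10' vs A='11': no prefix
  A='11' vs C='00': no prefix
  A='11' vs F='010': no prefix
  A='11' vs H='011': no prefix
  A='11' vs B='10': no prefix
No violation found over all pairs.

YES -- this is a valid prefix code. No codeword is a prefix of any other codeword.


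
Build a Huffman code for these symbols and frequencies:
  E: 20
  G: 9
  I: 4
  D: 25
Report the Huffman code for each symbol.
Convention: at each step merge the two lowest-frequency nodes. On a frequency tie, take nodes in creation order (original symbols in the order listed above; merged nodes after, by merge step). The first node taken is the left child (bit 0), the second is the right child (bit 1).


Huffman tree construction:
Step 1: Merge I(4) + G(9) = 13
Step 2: Merge (I+G)(13) + E(20) = 33
Step 3: Merge D(25) + ((I+G)+E)(33) = 58
Read each symbol's code off the tree from the root (left child = 0, right child = 1).

Codes:
  E: 11 (length 2)
  G: 101 (length 3)
  I: 100 (length 3)
  D: 0 (length 1)
Average code length: 104/58 = 1.7931 bits/symbol


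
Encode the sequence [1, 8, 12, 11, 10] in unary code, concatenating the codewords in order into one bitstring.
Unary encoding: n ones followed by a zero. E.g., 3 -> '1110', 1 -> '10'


Encode each number as n ones followed by a terminating 0:
  1 -> 10 (2 bits)
  8 -> 111111110 (9 bits)
  12 -> 1111111111110 (13 bits)
  11 -> 111111111110 (12 bits)
  10 -> 11111111110 (11 bits)
Total length = 2 + 9 + 13 + 12 + 11 = 47 bits.

Unary([1, 8, 12, 11, 10]) = 10111111110111111111111011111111111011111111110 (47 bits)


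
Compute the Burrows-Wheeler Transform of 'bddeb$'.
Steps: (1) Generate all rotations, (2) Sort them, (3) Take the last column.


Rotations (sorted):
  0: $bddeb -> last char: b
  1: b$bdde -> last char: e
  2: bddeb$ -> last char: $
  3: ddeb$b -> last char: b
  4: deb$bd -> last char: d
  5: eb$bdd -> last char: d


BWT = be$bdd


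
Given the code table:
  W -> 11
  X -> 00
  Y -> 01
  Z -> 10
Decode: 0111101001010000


Decoding:
01 -> Y
11 -> W
10 -> Z
10 -> Z
01 -> Y
01 -> Y
00 -> X
00 -> X


Result: YWZZYYXX


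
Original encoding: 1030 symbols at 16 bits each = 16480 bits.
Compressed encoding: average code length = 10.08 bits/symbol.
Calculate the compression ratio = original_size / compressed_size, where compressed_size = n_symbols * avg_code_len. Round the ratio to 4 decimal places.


original_size = n_symbols * orig_bits = 1030 * 16 = 16480 bits
compressed_size = n_symbols * avg_code_len = 1030 * 10.08 = 10382.4 bits
ratio = original_size / compressed_size = 16480 / 10382.4 = 1.5873

Compression ratio = 1.5873


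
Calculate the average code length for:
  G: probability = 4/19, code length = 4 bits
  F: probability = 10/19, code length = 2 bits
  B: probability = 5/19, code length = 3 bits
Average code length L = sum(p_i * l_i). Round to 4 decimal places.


Weighted contributions p_i * l_i:
  G: (4/19) * 4 = 16/19
  F: (10/19) * 2 = 20/19
  B: (5/19) * 3 = 15/19
Sum = (16 + 20 + 15)/19 = 51/19

L = 51/19 = 2.6842 bits/symbol


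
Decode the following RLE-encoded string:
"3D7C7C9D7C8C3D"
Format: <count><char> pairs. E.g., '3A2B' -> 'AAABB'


Expanding each <count><char> pair:
  3D -> 'DDD'
  7C -> 'CCCCCCC'
  7C -> 'CCCCCCC'
  9D -> 'DDDDDDDDD'
  7C -> 'CCCCCCC'
  8C -> 'CCCCCCCC'
  3D -> 'DDD'

Decoded = DDDCCCCCCCCCCCCCCDDDDDDDDDCCCCCCCCCCCCCCCDDD


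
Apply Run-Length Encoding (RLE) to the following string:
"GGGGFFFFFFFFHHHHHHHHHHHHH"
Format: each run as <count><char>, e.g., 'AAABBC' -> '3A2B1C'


Scanning runs left to right:
  i=0: run of 'G' x 4 -> '4G'
  i=4: run of 'F' x 8 -> '8F'
  i=12: run of 'H' x 13 -> '13H'

RLE = 4G8F13H


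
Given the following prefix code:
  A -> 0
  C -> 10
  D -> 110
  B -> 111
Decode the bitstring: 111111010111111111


Decoding step by step:
Bits 111 -> B
Bits 111 -> B
Bits 0 -> A
Bits 10 -> C
Bits 111 -> B
Bits 111 -> B
Bits 111 -> B


Decoded message: BBACBBB


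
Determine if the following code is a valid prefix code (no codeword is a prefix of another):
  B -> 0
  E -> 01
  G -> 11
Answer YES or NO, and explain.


Checking each pair (does one codeword prefix another?):
  B='0' vs E='01': prefix -- VIOLATION

NO -- this is NOT a valid prefix code. B (0) is a prefix of E (01).


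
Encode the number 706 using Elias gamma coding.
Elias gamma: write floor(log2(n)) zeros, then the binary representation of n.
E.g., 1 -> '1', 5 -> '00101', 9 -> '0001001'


num_bits = floor(log2(706)) + 1 = 10
leading_zeros = num_bits - 1 = 9
binary(706) = 1011000010

Elias gamma(706) = '000000000' + '1011000010' = 0000000001011000010 (19 bits)


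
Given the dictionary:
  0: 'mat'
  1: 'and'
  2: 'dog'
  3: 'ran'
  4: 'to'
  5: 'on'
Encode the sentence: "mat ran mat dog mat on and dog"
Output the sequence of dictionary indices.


Look up each word in the dictionary:
  'mat' -> 0
  'ran' -> 3
  'mat' -> 0
  'dog' -> 2
  'mat' -> 0
  'on' -> 5
  'and' -> 1
  'dog' -> 2

Encoded: [0, 3, 0, 2, 0, 5, 1, 2]


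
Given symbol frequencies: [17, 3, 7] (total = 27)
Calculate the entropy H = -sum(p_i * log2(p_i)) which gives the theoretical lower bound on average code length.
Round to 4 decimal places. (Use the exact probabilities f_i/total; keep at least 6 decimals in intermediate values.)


Per-symbol terms -p_i * log2(p_i) with p_i = f_i/27:
  p = 17/27 = 0.629630: log2(p) = -0.667425, -p*log2(p) = 0.420230
  p = 3/27 = 0.111111: log2(p) = -3.169925, -p*log2(p) = 0.352214
  p = 7/27 = 0.259259: log2(p) = -1.947533, -p*log2(p) = 0.504916
H = 0.420230 + 0.352214 + 0.504916 = 1.277360

H = 1.2774 bits/symbol


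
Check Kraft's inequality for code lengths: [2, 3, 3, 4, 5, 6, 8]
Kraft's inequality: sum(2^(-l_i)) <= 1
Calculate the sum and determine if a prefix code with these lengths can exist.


Sum = 2^(-2) + 2^(-3) + 2^(-3) + 2^(-4) + 2^(-5) + 2^(-6) + 2^(-8)
    = 0.25 + 0.125 + 0.125 + 0.0625 + 0.03125 + 0.015625 + 0.00390625
    = 157/256 = 0.61328125
Since 0.61328125 <= 1, Kraft's inequality IS satisfied.
A prefix code with these lengths CAN exist.

Kraft sum = 0.61328125. Satisfied.


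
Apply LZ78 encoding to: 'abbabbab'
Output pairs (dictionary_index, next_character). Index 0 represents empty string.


LZ78 encoding steps:
Dictionary: {0: ''}
Step 1: w='' (idx 0), next='a' -> output (0, 'a'), add 'a' as idx 1
Step 2: w='' (idx 0), next='b' -> output (0, 'b'), add 'b' as idx 2
Step 3: w='b' (idx 2), next='a' -> output (2, 'a'), add 'ba' as idx 3
Step 4: w='b' (idx 2), next='b' -> output (2, 'b'), add 'bb' as idx 4
Step 5: w='a' (idx 1), next='b' -> output (1, 'b'), add 'ab' as idx 5


Encoded: [(0, 'a'), (0, 'b'), (2, 'a'), (2, 'b'), (1, 'b')]


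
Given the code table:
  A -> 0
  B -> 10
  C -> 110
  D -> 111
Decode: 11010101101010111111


Decoding:
110 -> C
10 -> B
10 -> B
110 -> C
10 -> B
10 -> B
111 -> D
111 -> D


Result: CBBCBBDD


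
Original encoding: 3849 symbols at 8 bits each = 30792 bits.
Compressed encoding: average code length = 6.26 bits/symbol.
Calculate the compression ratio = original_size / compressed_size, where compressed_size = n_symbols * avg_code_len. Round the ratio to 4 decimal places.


original_size = n_symbols * orig_bits = 3849 * 8 = 30792 bits
compressed_size = n_symbols * avg_code_len = 3849 * 6.26 = 24094.74 bits
ratio = original_size / compressed_size = 30792 / 24094.74 = 1.278

Compression ratio = 1.278


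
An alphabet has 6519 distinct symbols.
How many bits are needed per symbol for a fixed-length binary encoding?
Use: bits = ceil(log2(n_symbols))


log2(6519) = 12.6704
Bracket: 2^12 = 4096 < 6519 <= 2^13 = 8192
So ceil(log2(6519)) = 13

bits = ceil(log2(6519)) = ceil(12.6704) = 13 bits


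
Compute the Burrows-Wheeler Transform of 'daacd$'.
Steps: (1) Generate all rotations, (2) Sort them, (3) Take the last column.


Rotations (sorted):
  0: $daacd -> last char: d
  1: aacd$d -> last char: d
  2: acd$da -> last char: a
  3: cd$daa -> last char: a
  4: d$daac -> last char: c
  5: daacd$ -> last char: $


BWT = ddaac$


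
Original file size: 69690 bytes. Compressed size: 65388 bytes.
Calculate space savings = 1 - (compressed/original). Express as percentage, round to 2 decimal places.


ratio = compressed/original = 65388/69690 = 0.938269
savings = 1 - ratio = 1 - 0.938269 = 0.061731
as a percentage: 0.061731 * 100 = 6.17%

Space savings = 1 - 65388/69690 = 6.17%


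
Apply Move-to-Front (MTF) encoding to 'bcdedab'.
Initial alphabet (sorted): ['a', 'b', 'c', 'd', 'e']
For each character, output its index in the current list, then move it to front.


MTF encoding:
'b': index 1 in ['a', 'b', 'c', 'd', 'e'] -> ['b', 'a', 'c', 'd', 'e']
'c': index 2 in ['b', 'a', 'c', 'd', 'e'] -> ['c', 'b', 'a', 'd', 'e']
'd': index 3 in ['c', 'b', 'a', 'd', 'e'] -> ['d', 'c', 'b', 'a', 'e']
'e': index 4 in ['d', 'c', 'b', 'a', 'e'] -> ['e', 'd', 'c', 'b', 'a']
'd': index 1 in ['e', 'd', 'c', 'b', 'a'] -> ['d', 'e', 'c', 'b', 'a']
'a': index 4 in ['d', 'e', 'c', 'b', 'a'] -> ['a', 'd', 'e', 'c', 'b']
'b': index 4 in ['a', 'd', 'e', 'c', 'b'] -> ['b', 'a', 'd', 'e', 'c']


Output: [1, 2, 3, 4, 1, 4, 4]


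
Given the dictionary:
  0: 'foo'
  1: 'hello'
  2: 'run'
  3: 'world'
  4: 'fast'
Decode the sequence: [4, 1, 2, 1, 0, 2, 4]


Look up each index in the dictionary:
  4 -> 'fast'
  1 -> 'hello'
  2 -> 'run'
  1 -> 'hello'
  0 -> 'foo'
  2 -> 'run'
  4 -> 'fast'

Decoded: "fast hello run hello foo run fast"


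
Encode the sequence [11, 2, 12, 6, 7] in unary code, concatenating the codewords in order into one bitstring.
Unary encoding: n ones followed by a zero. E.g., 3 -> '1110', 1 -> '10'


Encode each number as n ones followed by a terminating 0:
  11 -> 111111111110 (12 bits)
  2 -> 110 (3 bits)
  12 -> 1111111111110 (13 bits)
  6 -> 1111110 (7 bits)
  7 -> 11111110 (8 bits)
Total length = 12 + 3 + 13 + 7 + 8 = 43 bits.

Unary([11, 2, 12, 6, 7]) = 1111111111101101111111111110111111011111110 (43 bits)


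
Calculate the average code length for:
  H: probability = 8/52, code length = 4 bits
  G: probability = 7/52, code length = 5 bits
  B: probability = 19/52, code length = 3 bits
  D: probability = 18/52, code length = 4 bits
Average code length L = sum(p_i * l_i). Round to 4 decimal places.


Weighted contributions p_i * l_i:
  H: (8/52) * 4 = 32/52
  G: (7/52) * 5 = 35/52
  B: (19/52) * 3 = 57/52
  D: (18/52) * 4 = 72/52
Sum = (32 + 35 + 57 + 72)/52 = 196/52

L = 196/52 = 3.7692 bits/symbol


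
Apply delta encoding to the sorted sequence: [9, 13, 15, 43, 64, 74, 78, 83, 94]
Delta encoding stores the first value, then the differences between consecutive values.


First value: 9
Deltas:
  13 - 9 = 4
  15 - 13 = 2
  43 - 15 = 28
  64 - 43 = 21
  74 - 64 = 10
  78 - 74 = 4
  83 - 78 = 5
  94 - 83 = 11


Delta encoded: [9, 4, 2, 28, 21, 10, 4, 5, 11]


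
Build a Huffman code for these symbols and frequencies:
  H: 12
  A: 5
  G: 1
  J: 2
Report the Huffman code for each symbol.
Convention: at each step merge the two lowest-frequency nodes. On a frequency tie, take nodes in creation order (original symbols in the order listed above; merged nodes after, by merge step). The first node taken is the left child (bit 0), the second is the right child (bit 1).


Huffman tree construction:
Step 1: Merge G(1) + J(2) = 3
Step 2: Merge (G+J)(3) + A(5) = 8
Step 3: Merge ((G+J)+A)(8) + H(12) = 20
Read each symbol's code off the tree from the root (left child = 0, right child = 1).

Codes:
  H: 1 (length 1)
  A: 01 (length 2)
  G: 000 (length 3)
  J: 001 (length 3)
Average code length: 31/20 = 1.5500 bits/symbol


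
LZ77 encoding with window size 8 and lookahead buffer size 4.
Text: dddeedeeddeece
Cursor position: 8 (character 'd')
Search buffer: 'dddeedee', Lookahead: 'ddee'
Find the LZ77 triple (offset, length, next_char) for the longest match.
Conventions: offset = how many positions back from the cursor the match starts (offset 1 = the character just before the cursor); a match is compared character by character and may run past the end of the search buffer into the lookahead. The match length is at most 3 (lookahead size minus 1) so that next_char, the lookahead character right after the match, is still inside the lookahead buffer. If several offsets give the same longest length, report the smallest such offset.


Try each offset into the search buffer:
  offset=1 (pos 7, char 'e'): match length 0
  offset=2 (pos 6, char 'e'): match length 0
  offset=3 (pos 5, char 'd'): match length 1
  offset=4 (pos 4, char 'e'): match length 0
  offset=5 (pos 3, char 'e'): match length 0
  offset=6 (pos 2, char 'd'): match length 1
  offset=7 (pos 1, char 'd'): match length 3
  offset=8 (pos 0, char 'd'): match length 2
Longest match has length 3 at offset 7.
next_char = character at position 8 + 3 = 11 -> 'e'

Best match: offset=7, length=3 (matching 'dde' starting at position 1)
LZ77 triple: (7, 3, 'e')


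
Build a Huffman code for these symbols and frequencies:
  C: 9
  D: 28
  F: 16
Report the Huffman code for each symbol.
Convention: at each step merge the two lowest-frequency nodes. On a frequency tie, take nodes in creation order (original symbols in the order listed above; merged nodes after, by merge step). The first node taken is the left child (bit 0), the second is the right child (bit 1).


Huffman tree construction:
Step 1: Merge C(9) + F(16) = 25
Step 2: Merge (C+F)(25) + D(28) = 53
Read each symbol's code off the tree from the root (left child = 0, right child = 1).

Codes:
  C: 00 (length 2)
  D: 1 (length 1)
  F: 01 (length 2)
Average code length: 78/53 = 1.4717 bits/symbol


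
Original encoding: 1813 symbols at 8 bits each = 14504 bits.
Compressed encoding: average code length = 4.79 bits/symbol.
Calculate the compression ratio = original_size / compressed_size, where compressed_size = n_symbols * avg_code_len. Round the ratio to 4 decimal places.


original_size = n_symbols * orig_bits = 1813 * 8 = 14504 bits
compressed_size = n_symbols * avg_code_len = 1813 * 4.79 = 8684.27 bits
ratio = original_size / compressed_size = 14504 / 8684.27 = 1.6701

Compression ratio = 1.6701


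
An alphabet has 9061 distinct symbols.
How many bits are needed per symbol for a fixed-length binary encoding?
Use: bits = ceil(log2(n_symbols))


log2(9061) = 13.1455
Bracket: 2^13 = 8192 < 9061 <= 2^14 = 16384
So ceil(log2(9061)) = 14

bits = ceil(log2(9061)) = ceil(13.1455) = 14 bits


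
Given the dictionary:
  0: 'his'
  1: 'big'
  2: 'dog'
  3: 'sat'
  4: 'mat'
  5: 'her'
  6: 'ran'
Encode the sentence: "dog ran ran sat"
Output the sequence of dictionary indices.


Look up each word in the dictionary:
  'dog' -> 2
  'ran' -> 6
  'ran' -> 6
  'sat' -> 3

Encoded: [2, 6, 6, 3]


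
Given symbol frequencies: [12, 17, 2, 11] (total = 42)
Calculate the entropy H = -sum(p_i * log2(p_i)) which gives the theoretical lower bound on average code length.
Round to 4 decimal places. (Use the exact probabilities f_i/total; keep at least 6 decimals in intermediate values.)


Per-symbol terms -p_i * log2(p_i) with p_i = f_i/42:
  p = 12/42 = 0.285714: log2(p) = -1.807355, -p*log2(p) = 0.516387
  p = 17/42 = 0.404762: log2(p) = -1.304855, -p*log2(p) = 0.528155
  p = 2/42 = 0.047619: log2(p) = -4.392317, -p*log2(p) = 0.209158
  p = 11/42 = 0.261905: log2(p) = -1.932886, -p*log2(p) = 0.506232
H = 0.516387 + 0.528155 + 0.209158 + 0.506232 = 1.759932

H = 1.7599 bits/symbol


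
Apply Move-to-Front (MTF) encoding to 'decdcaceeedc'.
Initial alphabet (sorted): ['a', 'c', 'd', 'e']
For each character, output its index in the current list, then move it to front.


MTF encoding:
'd': index 2 in ['a', 'c', 'd', 'e'] -> ['d', 'a', 'c', 'e']
'e': index 3 in ['d', 'a', 'c', 'e'] -> ['e', 'd', 'a', 'c']
'c': index 3 in ['e', 'd', 'a', 'c'] -> ['c', 'e', 'd', 'a']
'd': index 2 in ['c', 'e', 'd', 'a'] -> ['d', 'c', 'e', 'a']
'c': index 1 in ['d', 'c', 'e', 'a'] -> ['c', 'd', 'e', 'a']
'a': index 3 in ['c', 'd', 'e', 'a'] -> ['a', 'c', 'd', 'e']
'c': index 1 in ['a', 'c', 'd', 'e'] -> ['c', 'a', 'd', 'e']
'e': index 3 in ['c', 'a', 'd', 'e'] -> ['e', 'c', 'a', 'd']
'e': index 0 in ['e', 'c', 'a', 'd'] -> ['e', 'c', 'a', 'd']
'e': index 0 in ['e', 'c', 'a', 'd'] -> ['e', 'c', 'a', 'd']
'd': index 3 in ['e', 'c', 'a', 'd'] -> ['d', 'e', 'c', 'a']
'c': index 2 in ['d', 'e', 'c', 'a'] -> ['c', 'd', 'e', 'a']


Output: [2, 3, 3, 2, 1, 3, 1, 3, 0, 0, 3, 2]
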